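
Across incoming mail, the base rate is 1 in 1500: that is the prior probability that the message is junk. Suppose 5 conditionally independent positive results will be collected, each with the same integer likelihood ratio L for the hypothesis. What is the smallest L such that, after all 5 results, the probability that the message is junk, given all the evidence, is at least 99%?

Prior odds = (1/1500)/(1499/1500) = 1/1499.
Target odds = 0.99/0.01 = 99.
Need L⁵ ≥ 99 ÷ (1/1499) = 148401.
10⁵ = 100000 < 148401 ≤ 161051 = 11⁵, so L = 11.

11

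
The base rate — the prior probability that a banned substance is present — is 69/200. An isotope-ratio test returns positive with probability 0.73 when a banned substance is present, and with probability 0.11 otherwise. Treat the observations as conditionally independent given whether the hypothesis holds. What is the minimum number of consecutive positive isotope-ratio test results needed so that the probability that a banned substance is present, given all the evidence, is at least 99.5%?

4

Prior odds: 0.345 ÷ 0.655 = 69/131.
Likelihood ratio of a positive result = 0.73/0.11 = 73/11.
Target posterior odds = 0.995/0.005 = 199.
Need (69/131) × (73/11)ⁿ ≥ 199, i.e. (73/11)ⁿ ≥ 26069/69.
(73/11)³ = 389017/1331 falls short of 26069/69 but (73/11)⁴ = 28398241/14641 reaches it, so n = 4.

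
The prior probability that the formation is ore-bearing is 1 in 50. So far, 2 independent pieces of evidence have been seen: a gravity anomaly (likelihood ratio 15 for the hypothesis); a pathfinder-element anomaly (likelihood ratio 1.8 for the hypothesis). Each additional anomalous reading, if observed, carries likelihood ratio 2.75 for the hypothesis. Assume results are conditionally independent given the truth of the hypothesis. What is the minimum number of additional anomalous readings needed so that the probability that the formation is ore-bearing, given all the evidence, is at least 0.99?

Prior odds = 0.02/0.98 = 1/49.
Combined Bayes factor of the evidence already in hand = 15 × 1.8 = 27.
Odds after that evidence = (1/49) × 27 = 27/49.
Target odds = 0.99/0.01 = 99.
Need 2.75ⁿ ≥ 99 ÷ (27/49) = 539/3.
2.75⁵ = 161051/1024 falls short of 539/3 but 2.75⁶ = 1771561/4096 reaches it, so n = 6.

6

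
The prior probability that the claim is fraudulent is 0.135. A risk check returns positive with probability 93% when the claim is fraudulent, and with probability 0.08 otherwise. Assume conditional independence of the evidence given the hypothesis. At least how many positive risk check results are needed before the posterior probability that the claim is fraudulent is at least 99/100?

3

Prior odds: 0.135 ÷ 0.865 = 27/173.
Likelihood ratio of a positive result = 0.93/0.08 = 11.625.
Target posterior odds = 0.99/0.01 = 99.
Require 11.625ⁿ ≥ 99 ÷ (27/173) = 1903/3.
11.625² = 135.140625 falls short of 1903/3 but 11.625³ = 804357/512 reaches it, so n = 3.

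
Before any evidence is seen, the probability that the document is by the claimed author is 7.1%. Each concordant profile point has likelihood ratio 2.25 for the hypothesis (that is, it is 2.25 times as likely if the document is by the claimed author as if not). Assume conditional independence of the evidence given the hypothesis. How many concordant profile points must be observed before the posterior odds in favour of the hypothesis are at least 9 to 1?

Prior odds: 0.071 ÷ 0.929 = 71/929.
Likelihood ratio per concordant profile point = 2.25.
Target odds = 9.
Require 2.25ⁿ ≥ 9 ÷ (71/929) = 8361/71.
2.25⁵ = 59049/1024 falls short of 8361/71 but 2.25⁶ = 531441/4096 reaches it, so n = 6.

6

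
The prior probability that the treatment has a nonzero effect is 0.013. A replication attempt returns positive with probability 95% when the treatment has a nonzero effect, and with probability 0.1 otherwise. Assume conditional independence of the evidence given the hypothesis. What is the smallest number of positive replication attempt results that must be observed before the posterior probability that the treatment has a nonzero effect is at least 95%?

4

Prior odds: 0.013 ÷ 0.987 = 13/987.
Likelihood ratio of a positive result = 0.95/0.1 = 9.5.
Target posterior odds = 0.95/0.05 = 19.
Require 9.5ⁿ ≥ 19 ÷ (13/987) = 18753/13.
9.5³ = 857.375 falls short of 18753/13 but 9.5⁴ = 8145.0625 reaches it, so n = 4.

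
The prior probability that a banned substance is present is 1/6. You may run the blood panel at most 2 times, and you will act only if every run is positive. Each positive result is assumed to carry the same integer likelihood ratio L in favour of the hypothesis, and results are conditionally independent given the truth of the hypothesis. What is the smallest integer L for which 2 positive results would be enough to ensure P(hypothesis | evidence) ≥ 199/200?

32

Prior odds = (1/6)/(5/6) = 0.2.
Target odds = 0.995/0.005 = 199.
Need L² ≥ 199 ÷ 0.2 = 995.
31² = 961 < 995 ≤ 1024 = 32², so L = 32.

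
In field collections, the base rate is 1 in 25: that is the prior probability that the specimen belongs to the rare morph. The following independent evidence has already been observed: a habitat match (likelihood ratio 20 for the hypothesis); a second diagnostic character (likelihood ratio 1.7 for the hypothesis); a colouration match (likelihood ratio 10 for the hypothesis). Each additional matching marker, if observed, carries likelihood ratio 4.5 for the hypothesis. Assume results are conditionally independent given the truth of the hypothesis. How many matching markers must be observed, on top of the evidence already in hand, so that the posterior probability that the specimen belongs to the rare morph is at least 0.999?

Prior odds = 0.04/0.96 = 1/24.
Combined Bayes factor of the evidence already in hand = 20 × 1.7 × 10 = 340.
Odds after that evidence = (1/24) × 340 = 85/6.
Target odds = 0.999/0.001 = 999.
Need 4.5ⁿ ≥ 999 ÷ (85/6) = 5994/85.
4.5² = 20.25 falls short of 5994/85 but 4.5³ = 91.125 reaches it, so n = 3.

3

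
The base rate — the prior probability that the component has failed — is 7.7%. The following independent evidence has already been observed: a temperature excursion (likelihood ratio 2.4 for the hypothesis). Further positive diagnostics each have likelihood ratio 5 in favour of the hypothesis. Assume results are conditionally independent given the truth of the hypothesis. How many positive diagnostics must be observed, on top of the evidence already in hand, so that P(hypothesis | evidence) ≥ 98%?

Prior odds = 0.077/0.923 = 77/923.
Bayes factor of the evidence already in hand = 2.4.
Odds after that evidence = (77/923) × 2.4 = 924/4615.
Target odds = 0.98/0.02 = 49.
Need 5ⁿ ≥ 49 ÷ (924/4615) = 32305/132.
5³ = 125 falls short of 32305/132 but 5⁴ = 625 reaches it, so n = 4.

4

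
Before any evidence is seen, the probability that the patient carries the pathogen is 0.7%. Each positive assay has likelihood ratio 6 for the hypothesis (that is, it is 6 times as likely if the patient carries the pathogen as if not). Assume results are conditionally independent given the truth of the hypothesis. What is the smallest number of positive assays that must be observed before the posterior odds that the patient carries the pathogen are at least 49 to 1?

5

Prior odds = 0.007/0.993 = 7/993.
Likelihood ratio per positive assay = 6.
Target odds = 49.
Need (7/993) × 6ⁿ ≥ 49, i.e. 6ⁿ ≥ 6951.
6⁴ = 1296 falls short of 6951 but 6⁵ = 7776 reaches it, so n = 5.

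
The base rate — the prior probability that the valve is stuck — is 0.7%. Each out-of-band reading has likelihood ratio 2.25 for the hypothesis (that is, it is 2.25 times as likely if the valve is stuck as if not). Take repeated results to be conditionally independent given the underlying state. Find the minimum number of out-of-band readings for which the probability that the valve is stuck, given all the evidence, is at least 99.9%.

15

Prior odds = 0.007/0.993 = 7/993.
Likelihood ratio per out-of-band reading = 2.25.
Target odds: 0.999 ÷ 0.001 = 999.
Require 2.25ⁿ ≥ 999 ÷ (7/993) = 992007/7.
2.25¹⁴ ≈85222.7 falls short of 992007/7 but 2.25¹⁵ ≈191751 reaches it, so n = 15.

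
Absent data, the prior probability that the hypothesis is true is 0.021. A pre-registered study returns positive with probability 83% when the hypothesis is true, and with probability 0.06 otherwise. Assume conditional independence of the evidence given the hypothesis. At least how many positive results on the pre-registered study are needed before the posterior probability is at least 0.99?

Prior odds = 0.021/0.979 = 21/979.
Likelihood ratio of a positive result = 0.83/0.06 = 83/6.
Target posterior odds = 0.99/0.01 = 99.
Need (21/979) × (83/6)ⁿ ≥ 99, i.e. (83/6)ⁿ ≥ 32307/7.
(83/6)³ = 571787/216 falls short of 32307/7 but (83/6)⁴ = 47458321/1296 reaches it, so n = 4.

4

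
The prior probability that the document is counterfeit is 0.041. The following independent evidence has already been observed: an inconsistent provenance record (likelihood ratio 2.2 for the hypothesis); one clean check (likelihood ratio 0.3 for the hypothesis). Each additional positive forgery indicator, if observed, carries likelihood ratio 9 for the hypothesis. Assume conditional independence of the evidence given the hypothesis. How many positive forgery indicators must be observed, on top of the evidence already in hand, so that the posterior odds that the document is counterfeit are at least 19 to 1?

3

Prior odds = 0.041/0.959 = 41/959.
Combined Bayes factor of the evidence already in hand = 2.2 × 0.3 = 0.66.
Odds after that evidence = (41/959) × 0.66 = 1353/47950.
Target odds = 19.
Need 9ⁿ ≥ 19 ÷ (1353/47950) = 911050/1353.
9² = 81 falls short of 911050/1353 but 9³ = 729 reaches it, so n = 3.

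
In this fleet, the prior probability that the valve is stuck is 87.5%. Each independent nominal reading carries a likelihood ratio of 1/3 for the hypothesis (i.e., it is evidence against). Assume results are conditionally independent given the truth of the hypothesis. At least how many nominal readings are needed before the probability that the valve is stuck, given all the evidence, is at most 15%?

4

Prior odds: 0.875 ÷ 0.125 = 7.
Likelihood ratio per nominal reading = 1/3.
Target odds: 0.15 ÷ 0.85 = 3/17.
Require (1/3)ⁿ ≤ 3/17 ÷ 7 = 3/119.
(1/3)³ = 1/27 is still above 3/119 but (1/3)⁴ = 1/81 is at or below it, so n = 4.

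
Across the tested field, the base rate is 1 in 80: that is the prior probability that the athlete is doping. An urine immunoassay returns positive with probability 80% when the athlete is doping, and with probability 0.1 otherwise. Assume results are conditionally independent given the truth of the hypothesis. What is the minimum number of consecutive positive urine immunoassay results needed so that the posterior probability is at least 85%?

3

Prior odds: 0.0125 ÷ 0.9875 = 1/79.
Likelihood ratio of a positive result = 0.8/0.1 = 8.
Target posterior odds = 0.85/0.15 = 17/3.
Need (1/79) × 8ⁿ ≥ 17/3, i.e. 8ⁿ ≥ 1343/3.
8² = 64 falls short of 1343/3 but 8³ = 512 reaches it, so n = 3.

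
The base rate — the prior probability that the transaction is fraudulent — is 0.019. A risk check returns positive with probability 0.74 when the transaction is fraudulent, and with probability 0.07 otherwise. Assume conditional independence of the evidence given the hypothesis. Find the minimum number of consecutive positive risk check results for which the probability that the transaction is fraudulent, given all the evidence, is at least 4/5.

3

Prior odds = 0.019/0.981 = 19/981.
Likelihood ratio of a positive result = 0.74/0.07 = 74/7.
Target posterior odds = 0.8/0.2 = 4.
Require (74/7)ⁿ ≥ 4 ÷ (19/981) = 3924/19.
(74/7)² = 5476/49 falls short of 3924/19 but (74/7)³ = 405224/343 reaches it, so n = 3.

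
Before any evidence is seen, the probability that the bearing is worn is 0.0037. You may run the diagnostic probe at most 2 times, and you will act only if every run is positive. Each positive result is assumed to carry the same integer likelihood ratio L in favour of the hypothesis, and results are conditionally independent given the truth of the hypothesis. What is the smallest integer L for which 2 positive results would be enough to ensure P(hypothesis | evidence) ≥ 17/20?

Prior odds = 0.0037/0.9963 = 37/9963.
Target odds = 0.85/0.15 = 17/3.
Need L² ≥ 17/3 ÷ (37/9963) = 56457/37.
39² = 1521 < 56457/37 ≤ 1600 = 40², so L = 40.

40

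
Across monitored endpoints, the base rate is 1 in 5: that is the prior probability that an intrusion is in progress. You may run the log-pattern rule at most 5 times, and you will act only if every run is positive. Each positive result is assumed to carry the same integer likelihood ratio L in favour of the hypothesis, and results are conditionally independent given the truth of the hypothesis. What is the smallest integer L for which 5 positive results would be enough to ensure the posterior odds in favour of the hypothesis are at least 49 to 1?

Prior odds = 0.2/0.8 = 0.25.
Target odds = 49.
Need L⁵ ≥ 49 ÷ 0.25 = 196.
2⁵ = 32 < 196 ≤ 243 = 3⁵, so L = 3.

3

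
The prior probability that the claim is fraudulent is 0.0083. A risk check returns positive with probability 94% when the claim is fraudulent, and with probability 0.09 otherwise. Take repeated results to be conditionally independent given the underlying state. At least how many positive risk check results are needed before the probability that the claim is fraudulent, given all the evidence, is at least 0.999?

Prior odds = 0.0083/0.9917 = 83/9917.
Likelihood ratio of a positive result = 0.94/0.09 = 94/9.
Target odds: 0.999 ÷ 0.001 = 999.
Require (94/9)ⁿ ≥ 999 ÷ (83/9917) = 9907083/83.
(94/9)⁴ = 78074896/6561 falls short of 9907083/83 but (94/9)⁵ ≈124287 reaches it, so n = 5.

5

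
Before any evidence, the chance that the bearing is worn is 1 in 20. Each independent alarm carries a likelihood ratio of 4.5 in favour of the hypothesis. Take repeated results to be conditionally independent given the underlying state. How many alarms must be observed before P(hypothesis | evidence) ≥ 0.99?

Prior odds: 0.05 ÷ 0.95 = 1/19.
Likelihood ratio per alarm = 4.5.
Target odds: 0.99 ÷ 0.01 = 99.
Need (1/19) × 4.5ⁿ ≥ 99, i.e. 4.5ⁿ ≥ 1881.
4.5⁵ = 1845.28125 falls short of 1881 but 4.5⁶ = 8303.765625 reaches it, so n = 6.

6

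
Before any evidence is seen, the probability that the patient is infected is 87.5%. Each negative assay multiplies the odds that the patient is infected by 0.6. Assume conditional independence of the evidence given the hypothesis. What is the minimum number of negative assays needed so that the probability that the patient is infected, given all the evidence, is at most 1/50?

Prior odds: 0.875 ÷ 0.125 = 7.
Likelihood ratio per negative assay = 0.6.
Target odds: 0.02 ÷ 0.98 = 1/49.
Need 7 × 0.6ⁿ ≤ 1/49, i.e. 0.6ⁿ ≤ 1/343.
0.6¹¹ = 177147/48828125 is still above 1/343 but 0.6¹² = 531441/244140625 is at or below it, so n = 12.

12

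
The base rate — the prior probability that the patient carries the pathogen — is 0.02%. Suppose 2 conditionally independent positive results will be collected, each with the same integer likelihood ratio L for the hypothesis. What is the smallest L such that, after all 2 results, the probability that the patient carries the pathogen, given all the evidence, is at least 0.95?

Prior odds = 0.0002/0.9998 = 1/4999.
Target odds = 0.95/0.05 = 19.
Need L² ≥ 19 ÷ (1/4999) = 94981.
308² = 94864 < 94981 ≤ 95481 = 309², so L = 309.

309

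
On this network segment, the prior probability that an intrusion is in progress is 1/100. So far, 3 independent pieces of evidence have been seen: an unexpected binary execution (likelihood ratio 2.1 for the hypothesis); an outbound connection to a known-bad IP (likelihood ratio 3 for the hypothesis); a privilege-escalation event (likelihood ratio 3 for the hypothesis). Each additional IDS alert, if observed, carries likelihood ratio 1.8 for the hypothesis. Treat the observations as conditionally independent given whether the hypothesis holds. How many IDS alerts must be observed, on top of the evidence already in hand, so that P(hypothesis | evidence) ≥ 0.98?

10

Prior odds = 0.01/0.99 = 1/99.
Combined Bayes factor of the evidence already in hand = 2.1 × 3 × 3 = 18.9.
Odds after that evidence = (1/99) × 18.9 = 21/110.
Target odds = 0.98/0.02 = 49.
Need 1.8ⁿ ≥ 49 ÷ (21/110) = 770/3.
1.8⁹ = 387420489/1953125 falls short of 770/3 but 1.8¹⁰ ≈357.047 reaches it, so n = 10.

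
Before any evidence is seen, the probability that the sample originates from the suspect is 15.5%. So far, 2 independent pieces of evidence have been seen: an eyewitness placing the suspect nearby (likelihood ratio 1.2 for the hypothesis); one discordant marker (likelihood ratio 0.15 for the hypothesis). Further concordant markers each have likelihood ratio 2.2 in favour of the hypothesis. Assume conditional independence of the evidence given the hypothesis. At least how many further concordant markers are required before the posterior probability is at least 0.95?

9

Prior odds = 0.155/0.845 = 31/169.
Combined Bayes factor of the evidence already in hand = 1.2 × 0.15 = 0.18.
Odds after that evidence = (31/169) × 0.18 = 279/8450.
Target odds = 0.95/0.05 = 19.
Need 2.2ⁿ ≥ 19 ÷ (279/8450) = 160550/279.
2.2⁸ = 214358881/390625 falls short of 160550/279 but 2.2⁹ ≈1207.27 reaches it, so n = 9.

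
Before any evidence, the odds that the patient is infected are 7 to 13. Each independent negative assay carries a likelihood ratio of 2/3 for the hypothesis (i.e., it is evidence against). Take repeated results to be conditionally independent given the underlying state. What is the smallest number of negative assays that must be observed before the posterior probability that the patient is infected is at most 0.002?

Prior odds = 7/13.
Likelihood ratio per negative assay = 2/3.
Target odds: 0.002 ÷ 0.998 = 1/499.
Need (7/13) × (2/3)ⁿ ≤ 1/499, i.e. (2/3)ⁿ ≤ 13/3493.
(2/3)¹³ = 8192/1594323 is still above 13/3493 but (2/3)¹⁴ = 16384/4782969 is at or below it, so n = 14.

14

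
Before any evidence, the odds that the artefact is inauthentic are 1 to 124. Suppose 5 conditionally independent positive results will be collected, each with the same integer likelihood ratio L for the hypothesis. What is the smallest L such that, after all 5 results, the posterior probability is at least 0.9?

5

Prior odds = 1/124.
Target odds = 0.9/0.1 = 9.
Need L⁵ ≥ 9 ÷ (1/124) = 1116.
4⁵ = 1024 < 1116 ≤ 3125 = 5⁵, so L = 5.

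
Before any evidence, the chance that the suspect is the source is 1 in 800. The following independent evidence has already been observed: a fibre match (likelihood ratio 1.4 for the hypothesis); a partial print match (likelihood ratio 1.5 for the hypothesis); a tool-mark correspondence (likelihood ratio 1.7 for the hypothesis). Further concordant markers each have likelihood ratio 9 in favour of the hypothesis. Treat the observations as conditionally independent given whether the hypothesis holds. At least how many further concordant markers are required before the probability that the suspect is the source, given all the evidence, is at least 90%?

Prior odds = 0.00125/0.99875 = 1/799.
Combined Bayes factor of the evidence already in hand = 1.4 × 1.5 × 1.7 = 3.57.
Odds after that evidence = (1/799) × 3.57 = 21/4700.
Target odds = 0.9/0.1 = 9.
Need 9ⁿ ≥ 9 ÷ (21/4700) = 14100/7.
9³ = 729 falls short of 14100/7 but 9⁴ = 6561 reaches it, so n = 4.

4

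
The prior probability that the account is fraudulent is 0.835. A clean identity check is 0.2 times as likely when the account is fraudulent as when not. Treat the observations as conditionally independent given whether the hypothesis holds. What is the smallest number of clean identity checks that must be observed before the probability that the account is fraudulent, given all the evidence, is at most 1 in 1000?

6

Prior odds = 0.835/0.165 = 167/33.
Likelihood ratio per clean identity check = 0.2.
Target posterior odds = 0.001/0.999 = 1/999.
Need (167/33) × 0.2ⁿ ≤ 1/999, i.e. 0.2ⁿ ≤ 11/55611.
0.2⁵ = 0.00032 is still above 11/55611 but 0.2⁶ = 1/15625 is at or below it, so n = 6.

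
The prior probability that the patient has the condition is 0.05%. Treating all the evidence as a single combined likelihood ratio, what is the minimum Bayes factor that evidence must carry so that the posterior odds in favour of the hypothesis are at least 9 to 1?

Prior odds = 0.0005/0.9995 = 1/1999.
Target odds = 9.
Required Bayes factor = 9 ÷ (1/1999) = 17991.

17991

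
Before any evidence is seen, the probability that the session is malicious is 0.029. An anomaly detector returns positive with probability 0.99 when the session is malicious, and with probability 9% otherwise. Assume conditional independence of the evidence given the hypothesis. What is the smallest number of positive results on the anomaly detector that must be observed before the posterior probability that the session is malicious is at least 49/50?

4

Prior odds = 0.029/0.971 = 29/971.
Likelihood ratio of a positive result = 0.99/0.09 = 11.
Target posterior odds = 0.98/0.02 = 49.
Need (29/971) × 11ⁿ ≥ 49, i.e. 11ⁿ ≥ 47579/29.
11³ = 1331 falls short of 47579/29 but 11⁴ = 14641 reaches it, so n = 4.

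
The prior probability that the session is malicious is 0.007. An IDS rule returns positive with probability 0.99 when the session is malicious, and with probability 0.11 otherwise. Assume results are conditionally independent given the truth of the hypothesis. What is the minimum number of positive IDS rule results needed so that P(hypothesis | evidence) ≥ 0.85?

Prior odds: 0.007 ÷ 0.993 = 7/993.
Likelihood ratio of a positive result = 0.99/0.11 = 9.
Target posterior odds = 0.85/0.15 = 17/3.
Need (7/993) × 9ⁿ ≥ 17/3, i.e. 9ⁿ ≥ 5627/7.
9³ = 729 falls short of 5627/7 but 9⁴ = 6561 reaches it, so n = 4.

4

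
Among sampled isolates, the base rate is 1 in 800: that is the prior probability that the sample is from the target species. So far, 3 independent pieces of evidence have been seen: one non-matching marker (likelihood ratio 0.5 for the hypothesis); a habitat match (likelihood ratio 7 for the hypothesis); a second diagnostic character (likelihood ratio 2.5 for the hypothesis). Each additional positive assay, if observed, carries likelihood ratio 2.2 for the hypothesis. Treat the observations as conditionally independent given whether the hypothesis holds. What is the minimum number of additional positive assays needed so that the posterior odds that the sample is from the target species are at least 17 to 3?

8

Prior odds = 0.00125/0.99875 = 1/799.
Combined Bayes factor of the evidence already in hand = 0.5 × 7 × 2.5 = 8.75.
Odds after that evidence = (1/799) × 8.75 = 35/3196.
Target odds = 17/3.
Need 2.2ⁿ ≥ 17/3 ÷ (35/3196) = 54332/105.
2.2⁷ = 19487171/78125 falls short of 54332/105 but 2.2⁸ = 214358881/390625 reaches it, so n = 8.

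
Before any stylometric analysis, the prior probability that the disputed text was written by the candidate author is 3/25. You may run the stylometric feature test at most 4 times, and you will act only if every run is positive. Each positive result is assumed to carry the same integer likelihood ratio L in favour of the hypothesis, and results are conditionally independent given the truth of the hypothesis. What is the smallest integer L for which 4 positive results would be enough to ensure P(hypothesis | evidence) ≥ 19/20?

4

Prior odds = 0.12/0.88 = 3/22.
Target odds = 0.95/0.05 = 19.
Need L⁴ ≥ 19 ÷ (3/22) = 418/3.
3⁴ = 81 < 418/3 ≤ 256 = 4⁴, so L = 4.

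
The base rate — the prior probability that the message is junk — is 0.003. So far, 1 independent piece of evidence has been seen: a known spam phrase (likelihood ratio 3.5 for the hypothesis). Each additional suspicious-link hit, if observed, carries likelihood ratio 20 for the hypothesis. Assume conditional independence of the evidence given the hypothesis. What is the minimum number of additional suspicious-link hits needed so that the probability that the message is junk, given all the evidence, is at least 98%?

Prior odds = 0.003/0.997 = 3/997.
Bayes factor of the evidence already in hand = 3.5.
Odds after that evidence = (3/997) × 3.5 = 21/1994.
Target odds = 0.98/0.02 = 49.
Need 20ⁿ ≥ 49 ÷ (21/1994) = 13958/3.
20² = 400 falls short of 13958/3 but 20³ = 8000 reaches it, so n = 3.

3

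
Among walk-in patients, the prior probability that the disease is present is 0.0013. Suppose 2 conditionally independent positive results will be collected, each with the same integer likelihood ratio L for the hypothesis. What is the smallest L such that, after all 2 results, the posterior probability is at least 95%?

Prior odds = 0.0013/0.9987 = 13/9987.
Target odds = 0.95/0.05 = 19.
Need L² ≥ 19 ÷ (13/9987) = 189753/13.
120² = 14400 < 189753/13 ≤ 14641 = 121², so L = 121.

121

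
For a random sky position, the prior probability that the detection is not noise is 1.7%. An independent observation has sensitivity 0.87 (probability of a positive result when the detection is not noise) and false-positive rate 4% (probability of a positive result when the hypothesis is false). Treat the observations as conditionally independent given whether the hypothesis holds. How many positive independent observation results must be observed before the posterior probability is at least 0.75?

Prior odds: 0.017 ÷ 0.983 = 17/983.
Likelihood ratio of a positive result = 0.87/0.04 = 21.75.
Target odds: 0.75 ÷ 0.25 = 3.
Require 21.75ⁿ ≥ 3 ÷ (17/983) = 2949/17.
21.75¹ = 21.75 falls short of 2949/17 but 21.75² = 473.0625 reaches it, so n = 2.

2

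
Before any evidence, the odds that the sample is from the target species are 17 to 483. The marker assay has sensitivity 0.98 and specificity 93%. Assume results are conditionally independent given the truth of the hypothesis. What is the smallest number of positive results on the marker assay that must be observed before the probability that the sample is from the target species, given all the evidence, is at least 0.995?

4

Prior odds = 17/483.
False-positive rate = 1 − 0.93 = 0.07; likelihood ratio of a positive = 0.98/0.07 = 14.
Target posterior odds = 0.995/0.005 = 199.
Need (17/483) × 14ⁿ ≥ 199, i.e. 14ⁿ ≥ 96117/17.
14³ = 2744 falls short of 96117/17 but 14⁴ = 38416 reaches it, so n = 4.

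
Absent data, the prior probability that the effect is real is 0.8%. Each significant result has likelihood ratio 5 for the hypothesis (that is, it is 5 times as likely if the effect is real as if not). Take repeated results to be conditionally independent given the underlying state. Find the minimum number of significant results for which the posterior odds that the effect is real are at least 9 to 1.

5

Prior odds: 0.008 ÷ 0.992 = 1/124.
Likelihood ratio per significant result = 5.
Target odds = 9.
Require 5ⁿ ≥ 9 ÷ (1/124) = 1116.
5⁴ = 625 falls short of 1116 but 5⁵ = 3125 reaches it, so n = 5.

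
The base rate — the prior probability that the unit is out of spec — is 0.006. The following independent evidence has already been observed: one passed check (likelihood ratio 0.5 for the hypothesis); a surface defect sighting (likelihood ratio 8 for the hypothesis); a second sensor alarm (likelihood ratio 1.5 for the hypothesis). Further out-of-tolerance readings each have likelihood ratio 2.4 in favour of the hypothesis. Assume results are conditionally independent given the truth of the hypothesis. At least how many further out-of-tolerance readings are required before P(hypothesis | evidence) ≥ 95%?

8

Prior odds = 0.006/0.994 = 3/497.
Combined Bayes factor of the evidence already in hand = 0.5 × 8 × 1.5 = 6.
Odds after that evidence = (3/497) × 6 = 18/497.
Target odds = 0.95/0.05 = 19.
Need 2.4ⁿ ≥ 19 ÷ (18/497) = 9443/18.
2.4⁷ = 35831808/78125 falls short of 9443/18 but 2.4⁸ = 429981696/390625 reaches it, so n = 8.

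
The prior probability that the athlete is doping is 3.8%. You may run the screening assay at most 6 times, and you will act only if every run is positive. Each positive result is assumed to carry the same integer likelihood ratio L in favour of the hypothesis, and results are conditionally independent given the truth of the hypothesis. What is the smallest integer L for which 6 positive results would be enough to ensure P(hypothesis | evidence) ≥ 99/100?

Prior odds = 0.038/0.962 = 19/481.
Target odds = 0.99/0.01 = 99.
Need L⁶ ≥ 99 ÷ (19/481) = 47619/19.
3⁶ = 729 < 47619/19 ≤ 4096 = 4⁶, so L = 4.

4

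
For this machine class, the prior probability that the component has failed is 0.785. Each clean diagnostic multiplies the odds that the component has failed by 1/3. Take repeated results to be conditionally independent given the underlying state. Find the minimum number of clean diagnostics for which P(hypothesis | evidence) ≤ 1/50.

5

Prior odds = 0.785/0.215 = 157/43.
Likelihood ratio per clean diagnostic = 1/3.
Target odds: 0.02 ÷ 0.98 = 1/49.
Need (157/43) × (1/3)ⁿ ≤ 1/49, i.e. (1/3)ⁿ ≤ 43/7693.
(1/3)⁴ = 1/81 is still above 43/7693 but (1/3)⁵ = 1/243 is at or below it, so n = 5.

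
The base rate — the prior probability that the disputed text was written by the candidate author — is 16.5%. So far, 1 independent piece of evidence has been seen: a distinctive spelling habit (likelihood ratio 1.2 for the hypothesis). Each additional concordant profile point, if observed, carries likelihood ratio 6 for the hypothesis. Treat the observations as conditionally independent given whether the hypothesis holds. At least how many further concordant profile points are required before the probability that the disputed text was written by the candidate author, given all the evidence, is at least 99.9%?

Prior odds = 0.165/0.835 = 33/167.
Bayes factor of the evidence already in hand = 1.2.
Odds after that evidence = (33/167) × 1.2 = 198/835.
Target odds = 0.999/0.001 = 999.
Need 6ⁿ ≥ 999 ÷ (198/835) = 92685/22.
6⁴ = 1296 falls short of 92685/22 but 6⁵ = 7776 reaches it, so n = 5.

5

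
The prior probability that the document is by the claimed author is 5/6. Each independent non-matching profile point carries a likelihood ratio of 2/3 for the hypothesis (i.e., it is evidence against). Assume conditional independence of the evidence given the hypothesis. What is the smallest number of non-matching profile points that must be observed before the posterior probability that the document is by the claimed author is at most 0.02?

14

Prior odds: (5/6) ÷ (1/6) = 5.
Likelihood ratio per non-matching profile point = 2/3.
Target posterior odds = 0.02/0.98 = 1/49.
Need 5 × (2/3)ⁿ ≤ 1/49, i.e. (2/3)ⁿ ≤ 1/245.
(2/3)¹³ = 8192/1594323 is still above 1/245 but (2/3)¹⁴ = 16384/4782969 is at or below it, so n = 14.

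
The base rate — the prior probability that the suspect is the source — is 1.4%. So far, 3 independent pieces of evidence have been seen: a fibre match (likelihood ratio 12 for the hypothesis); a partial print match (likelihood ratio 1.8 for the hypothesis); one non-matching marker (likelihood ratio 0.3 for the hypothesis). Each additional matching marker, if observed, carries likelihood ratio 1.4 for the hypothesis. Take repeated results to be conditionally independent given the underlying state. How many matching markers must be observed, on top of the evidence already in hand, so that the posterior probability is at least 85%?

13

Prior odds = 0.014/0.986 = 7/493.
Combined Bayes factor of the evidence already in hand = 12 × 1.8 × 0.3 = 6.48.
Odds after that evidence = (7/493) × 6.48 = 1134/12325.
Target odds = 0.85/0.15 = 17/3.
Need 1.4ⁿ ≥ 17/3 ÷ (1134/12325) = 209525/3402.
1.4¹² ≈56.6939 falls short of 209525/3402 but 1.4¹³ ≈79.3715 reaches it, so n = 13.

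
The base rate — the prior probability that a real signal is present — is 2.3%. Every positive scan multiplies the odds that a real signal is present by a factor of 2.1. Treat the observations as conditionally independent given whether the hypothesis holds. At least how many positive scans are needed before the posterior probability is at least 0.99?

12

Prior odds = 0.023/0.977 = 23/977.
Likelihood ratio per positive scan = 2.1.
Target odds: 0.99 ÷ 0.01 = 99.
Need (23/977) × 2.1ⁿ ≥ 99, i.e. 2.1ⁿ ≥ 96723/23.
2.1¹¹ ≈3502.78 falls short of 96723/23 but 2.1¹² ≈7355.83 reaches it, so n = 12.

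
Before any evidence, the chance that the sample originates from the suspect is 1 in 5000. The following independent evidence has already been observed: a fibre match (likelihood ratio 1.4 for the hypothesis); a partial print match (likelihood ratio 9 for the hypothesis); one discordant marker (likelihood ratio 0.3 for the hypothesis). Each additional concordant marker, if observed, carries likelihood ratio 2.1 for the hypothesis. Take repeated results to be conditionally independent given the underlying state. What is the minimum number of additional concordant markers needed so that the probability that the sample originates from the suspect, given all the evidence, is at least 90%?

13

Prior odds = 0.0002/0.9998 = 1/4999.
Combined Bayes factor of the evidence already in hand = 1.4 × 9 × 0.3 = 3.78.
Odds after that evidence = (1/4999) × 3.78 = 189/249950.
Target odds = 0.9/0.1 = 9.
Need 2.1ⁿ ≥ 9 ÷ (189/249950) = 249950/21.
2.1¹² ≈7355.83 falls short of 249950/21 but 2.1¹³ ≈15447.2 reaches it, so n = 13.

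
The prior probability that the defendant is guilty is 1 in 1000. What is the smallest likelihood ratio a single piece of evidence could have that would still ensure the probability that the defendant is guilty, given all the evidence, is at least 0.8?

Prior odds = 0.001/0.999 = 1/999.
Target odds = 0.8/0.2 = 4.
Required Bayes factor = 4 ÷ (1/999) = 3996.

3996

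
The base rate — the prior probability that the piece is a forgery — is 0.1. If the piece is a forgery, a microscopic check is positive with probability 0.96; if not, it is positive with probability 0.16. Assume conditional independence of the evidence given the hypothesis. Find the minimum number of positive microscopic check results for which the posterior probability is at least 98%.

4

Prior odds: 0.1 ÷ 0.9 = 1/9.
Likelihood ratio of a positive = 0.96/0.16 = 6.
Target odds: 0.98 ÷ 0.02 = 49.
Need (1/9) × 6ⁿ ≥ 49, i.e. 6ⁿ ≥ 441.
6³ = 216 falls short of 441 but 6⁴ = 1296 reaches it, so n = 4.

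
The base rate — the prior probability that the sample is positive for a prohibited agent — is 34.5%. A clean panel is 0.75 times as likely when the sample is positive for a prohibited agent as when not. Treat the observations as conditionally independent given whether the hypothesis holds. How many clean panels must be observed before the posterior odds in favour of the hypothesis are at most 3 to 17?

4

Prior odds = 0.345/0.655 = 69/131.
Likelihood ratio per clean panel = 0.75.
Target odds = 3/17.
Require 0.75ⁿ ≤ 3/17 ÷ (69/131) = 131/391.
0.75³ = 0.421875 is still above 131/391 but 0.75⁴ = 0.31640625 is at or below it, so n = 4.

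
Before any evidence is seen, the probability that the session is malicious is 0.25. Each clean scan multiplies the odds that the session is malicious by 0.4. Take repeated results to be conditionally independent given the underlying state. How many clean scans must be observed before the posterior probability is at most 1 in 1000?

7

Prior odds: 0.25 ÷ 0.75 = 1/3.
Likelihood ratio per clean scan = 0.4.
Target posterior odds = 0.001/0.999 = 1/999.
Require 0.4ⁿ ≤ 1/999 ÷ (1/3) = 1/333.
0.4⁶ = 64/15625 is still above 1/333 but 0.4⁷ = 128/78125 is at or below it, so n = 7.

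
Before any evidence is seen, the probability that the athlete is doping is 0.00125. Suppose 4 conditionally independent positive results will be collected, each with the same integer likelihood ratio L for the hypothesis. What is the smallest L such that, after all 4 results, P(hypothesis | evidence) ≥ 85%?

Prior odds = 0.00125/0.99875 = 1/799.
Target odds = 0.85/0.15 = 17/3.
Need L⁴ ≥ 17/3 ÷ (1/799) = 13583/3.
8⁴ = 4096 < 13583/3 ≤ 6561 = 9⁴, so L = 9.

9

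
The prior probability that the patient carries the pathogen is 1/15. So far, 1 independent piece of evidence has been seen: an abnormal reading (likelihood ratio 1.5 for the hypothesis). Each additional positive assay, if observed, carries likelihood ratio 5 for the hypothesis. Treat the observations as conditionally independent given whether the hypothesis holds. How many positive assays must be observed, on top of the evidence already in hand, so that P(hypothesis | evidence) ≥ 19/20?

Prior odds = (1/15)/(14/15) = 1/14.
Bayes factor of the evidence already in hand = 1.5.
Odds after that evidence = (1/14) × 1.5 = 3/28.
Target odds = 0.95/0.05 = 19.
Need 5ⁿ ≥ 19 ÷ (3/28) = 532/3.
5³ = 125 falls short of 532/3 but 5⁴ = 625 reaches it, so n = 4.

4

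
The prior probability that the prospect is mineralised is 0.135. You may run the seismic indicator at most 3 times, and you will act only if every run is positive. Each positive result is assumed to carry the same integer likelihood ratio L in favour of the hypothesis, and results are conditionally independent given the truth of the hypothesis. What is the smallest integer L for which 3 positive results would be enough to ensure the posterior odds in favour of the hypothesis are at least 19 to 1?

5

Prior odds = 0.135/0.865 = 27/173.
Target odds = 19.
Need L³ ≥ 19 ÷ (27/173) = 3287/27.
4³ = 64 < 3287/27 ≤ 125 = 5³, so L = 5.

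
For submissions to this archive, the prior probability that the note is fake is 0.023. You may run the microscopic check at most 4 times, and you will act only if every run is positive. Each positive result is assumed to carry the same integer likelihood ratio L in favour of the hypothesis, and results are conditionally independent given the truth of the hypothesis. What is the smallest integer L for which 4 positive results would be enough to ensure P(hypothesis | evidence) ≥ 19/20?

6

Prior odds = 0.023/0.977 = 23/977.
Target odds = 0.95/0.05 = 19.
Need L⁴ ≥ 19 ÷ (23/977) = 18563/23.
5⁴ = 625 < 18563/23 ≤ 1296 = 6⁴, so L = 6.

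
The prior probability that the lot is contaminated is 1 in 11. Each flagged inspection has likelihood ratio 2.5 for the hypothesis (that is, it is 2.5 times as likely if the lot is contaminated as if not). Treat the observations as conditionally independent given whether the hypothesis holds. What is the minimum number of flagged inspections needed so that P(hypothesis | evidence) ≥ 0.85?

Prior odds = (1/11)/(10/11) = 0.1.
Likelihood ratio per flagged inspection = 2.5.
Target posterior odds = 0.85/0.15 = 17/3.
Need 0.1 × 2.5ⁿ ≥ 17/3, i.e. 2.5ⁿ ≥ 170/3.
2.5⁴ = 39.0625 falls short of 170/3 but 2.5⁵ = 97.65625 reaches it, so n = 5.

5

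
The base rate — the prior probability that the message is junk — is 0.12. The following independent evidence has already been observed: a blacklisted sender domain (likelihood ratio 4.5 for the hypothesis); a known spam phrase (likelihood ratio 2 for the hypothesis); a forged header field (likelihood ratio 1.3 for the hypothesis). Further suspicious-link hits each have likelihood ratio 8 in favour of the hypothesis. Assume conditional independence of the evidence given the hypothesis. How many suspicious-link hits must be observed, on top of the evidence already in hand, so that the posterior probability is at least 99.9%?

Prior odds = 0.12/0.88 = 3/22.
Combined Bayes factor of the evidence already in hand = 4.5 × 2 × 1.3 = 11.7.
Odds after that evidence = (3/22) × 11.7 = 351/220.
Target odds = 0.999/0.001 = 999.
Need 8ⁿ ≥ 999 ÷ (351/220) = 8140/13.
8³ = 512 falls short of 8140/13 but 8⁴ = 4096 reaches it, so n = 4.

4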